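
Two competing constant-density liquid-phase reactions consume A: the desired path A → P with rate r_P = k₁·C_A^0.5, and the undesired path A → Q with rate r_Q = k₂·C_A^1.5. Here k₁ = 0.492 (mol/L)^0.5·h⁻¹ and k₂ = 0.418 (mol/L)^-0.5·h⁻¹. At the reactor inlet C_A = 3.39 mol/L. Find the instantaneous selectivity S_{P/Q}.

S_{P/Q} = r_P/r_Q = (k₁·C_A^0.5)/(k₂·C_A^1.5) = (k₁/k₂)·C_A⁻¹.
= (0.492×3.390^0.5) / (0.418×3.390^1.5) = 0.9059/2.609 = 0.347.
The undesired path is higher order in A, so low C_A (CSTR or dilute feed) favours P.

0.347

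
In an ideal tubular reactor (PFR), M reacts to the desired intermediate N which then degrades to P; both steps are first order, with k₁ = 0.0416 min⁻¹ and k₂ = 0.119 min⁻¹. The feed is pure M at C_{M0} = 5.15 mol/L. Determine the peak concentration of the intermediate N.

Evaluating C_N at τ_opt = ln(k₂/k₁)/(k₂−k₁) gives C_{N,max}/C_{M0} = (k₁/k₂)^[k₂/(k₂−k₁)].
= (0.0416/0.119)^(0.119/(0.119−0.0416)) = (0.3496)^(1.537) = 0.1987.
C_{N,max} = 0.1987×5.15 = 1.02 mol/L.

1.02 mol/L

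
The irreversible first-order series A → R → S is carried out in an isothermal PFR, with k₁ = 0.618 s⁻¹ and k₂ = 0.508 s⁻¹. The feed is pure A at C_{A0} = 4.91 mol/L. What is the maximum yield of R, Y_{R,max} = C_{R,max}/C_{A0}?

For a first-order series the maximum intermediate yield is C_{R,max}/C_{A0} = (k₁/k₂)^[k₂/(k₂−k₁)].
= (0.618/0.508)^(0.508/(0.508−0.618)) = (1.217)^(-4.618) = 0.4045.

0.404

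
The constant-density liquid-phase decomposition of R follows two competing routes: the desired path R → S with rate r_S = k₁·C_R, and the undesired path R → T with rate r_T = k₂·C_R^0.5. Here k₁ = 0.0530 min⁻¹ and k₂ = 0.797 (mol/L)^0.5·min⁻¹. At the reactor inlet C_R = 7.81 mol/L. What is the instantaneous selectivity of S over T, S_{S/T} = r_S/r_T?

S_{S/T} = r_S/r_T = (k₁·C_R)/(k₂·C_R^0.5) = (k₁/k₂)·C_R^0.5.
= (0.0530×7.810) / (0.797×7.810^0.5) = 0.4139/2.227 = 0.186.

0.186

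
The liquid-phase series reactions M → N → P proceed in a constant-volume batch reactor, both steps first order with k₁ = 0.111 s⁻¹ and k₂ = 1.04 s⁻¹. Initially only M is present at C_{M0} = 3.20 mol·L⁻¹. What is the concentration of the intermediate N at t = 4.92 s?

0.219 mol·L⁻¹

The intermediate concentration in a first-order A→B→C sequence is C_N = k₁C_{M0}(e^(−k₁t) − e^(−k₂t))/(k₂−k₁).
e^(−k₁t) = e^(−0.111×4.92) = e^(−0.5461) = 0.5792; e^(−k₂t) = e^(−5.117) = 0.005995.
C_N = 0.111×3.20/(1.04−0.111) × (0.5792−0.005995) = 0.3823×0.5732 = 0.2192 mol·L⁻¹.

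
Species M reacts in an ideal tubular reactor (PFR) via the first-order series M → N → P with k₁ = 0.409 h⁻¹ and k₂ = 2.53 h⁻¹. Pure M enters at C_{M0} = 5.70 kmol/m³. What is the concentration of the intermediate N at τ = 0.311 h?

0.467 kmol/m³

For first-order series with pure M initially, C_N(τ) = k₁C_{M0}/(k₂−k₁)·(e^(−k₁τ) − e^(−k₂τ)).
e^(−k₁τ) = e^(−0.409×0.311) = e^(−0.1272) = 0.8806; e^(−k₂τ) = e^(−0.7868) = 0.4553.
C_N = 0.409×5.70/(2.53−0.409) × (0.8806−0.4553) = 1.099×0.4253 = 0.4674 kmol/m³.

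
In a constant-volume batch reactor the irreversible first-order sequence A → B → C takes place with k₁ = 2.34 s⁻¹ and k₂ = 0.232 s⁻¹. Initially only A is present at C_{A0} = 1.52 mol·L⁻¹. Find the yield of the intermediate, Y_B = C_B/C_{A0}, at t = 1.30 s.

Solving the coupled first-order balances gives C_B(t) = [k₁/(k₂−k₁)]·C_{A0}·(e^(−k₁t) − e^(−k₂t)).
e^(−k₁t) = e^(−2.34×1.30) = e^(−3.042) = 0.04774; e^(−k₂t) = e^(−0.3016) = 0.7396.
C_B = 2.34×1.52/(0.232−2.34) × (0.04774−0.7396) = (-1.687)×(-0.6919) = 1.167 mol·L⁻¹.
Y_B = C_B/C_{A0} = 1.167/1.52 = 0.768.

0.768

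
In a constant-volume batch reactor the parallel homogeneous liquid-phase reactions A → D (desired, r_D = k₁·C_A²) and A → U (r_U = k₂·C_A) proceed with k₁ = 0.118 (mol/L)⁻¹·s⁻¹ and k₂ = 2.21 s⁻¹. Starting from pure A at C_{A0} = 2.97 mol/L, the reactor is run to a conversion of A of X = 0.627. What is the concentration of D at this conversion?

C_A = C_{A0}(1−X) = 1.108 mol/L.
Along a PFR/batch, dC_U/dC_A = −r_U/(r_D+r_U) = −k₂/(k₂+k₁·C_A).
Integrating from C_{A0} to C_A: C_U = (2.21/0.118)·ln[(2.21+0.118·2.97)/(2.21+0.118·1.11)] = 18.73·ln(2.560/2.341) = 1.680 mol/L.
Then C_D = (C_{A0}−C_A) − C_U = 1.862 − 1.680 = 0.1817 mol/L.

0.182 mol/L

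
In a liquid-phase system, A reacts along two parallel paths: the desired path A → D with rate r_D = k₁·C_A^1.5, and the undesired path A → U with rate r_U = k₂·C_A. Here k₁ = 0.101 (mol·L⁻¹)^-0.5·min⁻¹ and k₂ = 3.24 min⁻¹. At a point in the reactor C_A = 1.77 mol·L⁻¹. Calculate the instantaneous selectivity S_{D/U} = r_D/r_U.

0.0415

S_{D/U} = r_D/r_U = (k₁·C_A^1.5)/(k₂·C_A) = (k₁/k₂)·C_A^0.5.
= (0.101×1.770^1.5) / (3.24×1.770) = 0.2378/5.735 = 0.0415.
Since the desired path is higher order in A, keeping C_A high (PFR or concentrated feed) favours D.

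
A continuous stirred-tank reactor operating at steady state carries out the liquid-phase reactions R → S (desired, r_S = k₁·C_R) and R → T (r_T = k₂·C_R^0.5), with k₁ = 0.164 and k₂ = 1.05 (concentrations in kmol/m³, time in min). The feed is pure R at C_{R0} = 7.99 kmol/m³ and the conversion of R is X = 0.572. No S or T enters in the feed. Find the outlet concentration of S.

Exit C_R = C_{R0}(1−X) = 7.99×0.428 = 3.420 kmol/m³.
In a CSTR the entire volume is at exit conditions, so r_S = 0.164×3.420 = 0.5608 and r_T = 1.05×3.420^0.5 = 1.942.
Fraction of consumed R going to S: r_S/(r_S+r_T) = 0.2241.
C_S = 0.2241·C_{R0}·X = 0.2241×7.99×0.572 = 1.02 kmol/m³.

1.02 kmol/m³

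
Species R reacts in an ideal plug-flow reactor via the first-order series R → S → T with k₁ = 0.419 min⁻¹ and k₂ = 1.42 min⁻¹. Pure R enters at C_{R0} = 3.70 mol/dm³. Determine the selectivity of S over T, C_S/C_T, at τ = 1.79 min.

0.454

Solving the coupled first-order balances gives C_S(τ) = [k₁/(k₂−k₁)]·C_{R0}·(e^(−k₁τ) − e^(−k₂τ)).
e^(−k₁τ) = e^(−0.419×1.79) = e^(−0.7500) = 0.4724; e^(−k₂τ) = e^(−2.542) = 0.07872.
C_S = 0.419×3.70/(1.42−0.419) × (0.4724−0.07872) = 1.549×0.3936 = 0.6096 mol/dm³.
C_R = C_{R0}e^(−k₁τ) = 1.748 mol/dm³, so C_T = C_{R0}−C_R−C_S = 1.343 mol/dm³; C_S/C_T = 0.454.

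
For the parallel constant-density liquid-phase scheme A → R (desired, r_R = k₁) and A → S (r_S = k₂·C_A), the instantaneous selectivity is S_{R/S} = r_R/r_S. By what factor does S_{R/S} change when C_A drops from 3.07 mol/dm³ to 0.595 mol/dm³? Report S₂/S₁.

5.16

S_{R/S} = (k₁/k₂)·C_A⁻¹, so S₂/S₁ = (C_{A,2}/C_{A,1})⁻¹.
= 3.07/0.595 = 5.16.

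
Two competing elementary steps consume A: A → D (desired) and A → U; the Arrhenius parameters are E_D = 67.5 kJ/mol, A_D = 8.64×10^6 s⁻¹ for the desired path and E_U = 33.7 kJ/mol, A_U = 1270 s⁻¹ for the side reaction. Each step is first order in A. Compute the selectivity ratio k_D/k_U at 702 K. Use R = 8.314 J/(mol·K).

Since both paths have the same order in A, the concentration cancels and S_{D/U} = k_D/k_U = (A_D/A_U)·exp[(E_U−E_D)/(RT)].
(E_U−E_D)/(RT) = (33.7−67.5)×10³/(8.314×702) = -33800/5836 = -5.791.
k_D/k_U = (8.64×10^6/1270)·exp(-5.791) = 6803 × 0.003054 = 20.8.

20.8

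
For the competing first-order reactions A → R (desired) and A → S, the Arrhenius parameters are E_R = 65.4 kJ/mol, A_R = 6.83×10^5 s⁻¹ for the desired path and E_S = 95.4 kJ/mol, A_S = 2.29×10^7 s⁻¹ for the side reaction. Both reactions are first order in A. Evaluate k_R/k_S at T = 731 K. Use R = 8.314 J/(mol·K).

With equal orders, S_{R/S} = k_R/k_S = (A_R/A_S)·exp[(E_S−E_R)/(RT)].
(E_S−E_R)/(RT) = (95.4−65.4)×10³/(8.314×731) = 30000/6078 = 4.936.
k_R/k_S = (6.83×10^5/2.29×10^7)·exp(4.936) = 0.02983 × 139.2 = 4.15.

4.15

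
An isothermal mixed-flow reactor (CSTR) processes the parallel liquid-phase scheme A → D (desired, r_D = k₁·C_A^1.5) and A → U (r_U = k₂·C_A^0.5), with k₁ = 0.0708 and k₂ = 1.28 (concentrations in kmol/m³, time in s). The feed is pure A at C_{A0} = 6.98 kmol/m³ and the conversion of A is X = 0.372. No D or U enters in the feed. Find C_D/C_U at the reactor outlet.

0.242

Exit C_A = C_{A0}(1−X) = 6.98×0.628 = 4.383 kmol/m³.
In a CSTR the entire volume is at exit conditions, so r_D = 0.0708×4.383^1.5 = 0.6498 and r_U = 1.28×4.383^0.5 = 2.680.
Overall selectivity = C_D/C_U = r_Dτ/(r_Uτ) = r_D/r_U = 0.242.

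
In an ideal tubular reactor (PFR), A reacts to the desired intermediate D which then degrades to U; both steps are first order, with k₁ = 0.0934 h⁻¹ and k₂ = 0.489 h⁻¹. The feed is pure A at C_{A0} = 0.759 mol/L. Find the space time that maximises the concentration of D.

Setting dC_D/dτ = 0 gives τ_opt = ln(k₂/k₁)/(k₂−k₁).
= ln(0.489/0.0934)/(0.489−0.0934) = ln(5.236)/0.3956 = 1.655/0.3956 = 4.18 h.

4.18 h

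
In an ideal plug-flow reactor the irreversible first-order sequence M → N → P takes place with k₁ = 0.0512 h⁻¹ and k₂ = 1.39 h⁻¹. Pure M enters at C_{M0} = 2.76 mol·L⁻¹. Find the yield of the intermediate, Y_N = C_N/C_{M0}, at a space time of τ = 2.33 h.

The intermediate concentration in a first-order A→B→C sequence is C_N = k₁C_{M0}(e^(−k₁τ) − e^(−k₂τ))/(k₂−k₁).
e^(−k₁τ) = e^(−0.0512×2.33) = e^(−0.1193) = 0.8875; e^(−k₂τ) = e^(−3.239) = 0.03921.
C_N = 0.0512×2.76/(1.39−0.0512) × (0.8875−0.03921) = 0.1056×0.8483 = 0.08954 mol·L⁻¹.
Y_N = C_N/C_{M0} = 0.08954/2.76 = 0.0324.

0.0324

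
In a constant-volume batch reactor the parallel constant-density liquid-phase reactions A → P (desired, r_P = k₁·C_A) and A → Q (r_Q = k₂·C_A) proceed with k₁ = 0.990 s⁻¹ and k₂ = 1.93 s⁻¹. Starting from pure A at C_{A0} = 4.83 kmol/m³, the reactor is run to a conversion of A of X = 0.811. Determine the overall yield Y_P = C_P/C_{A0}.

0.275

C_A = C_{A0}(1−X) = 0.9129 kmol/m³.
Both paths are first order in A, so the instantaneous fraction to P is constant: dC_P/d(−C_A) = k₁/(k₁+k₂) = 0.3390.
C_P = 0.3390·(C_{A0}−C_A) = 0.3390×3.917 = 1.33 kmol/m³.
Y_P = C_P/C_{A0} = 1.328/4.83 = 0.275.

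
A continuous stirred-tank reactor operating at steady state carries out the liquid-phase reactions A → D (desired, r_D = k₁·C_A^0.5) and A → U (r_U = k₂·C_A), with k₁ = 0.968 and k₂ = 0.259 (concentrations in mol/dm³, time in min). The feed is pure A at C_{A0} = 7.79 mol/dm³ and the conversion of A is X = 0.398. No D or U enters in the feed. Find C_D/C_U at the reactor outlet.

1.73

Exit C_A = C_{A0}(1−X) = 7.79×0.602 = 4.690 mol/dm³.
In a CSTR the entire volume is at exit conditions, so r_D = 0.968×4.690^0.5 = 2.096 and r_U = 0.259×4.690 = 1.215.
Overall selectivity = C_D/C_U = r_Dτ/(r_Uτ) = r_D/r_U = 1.73.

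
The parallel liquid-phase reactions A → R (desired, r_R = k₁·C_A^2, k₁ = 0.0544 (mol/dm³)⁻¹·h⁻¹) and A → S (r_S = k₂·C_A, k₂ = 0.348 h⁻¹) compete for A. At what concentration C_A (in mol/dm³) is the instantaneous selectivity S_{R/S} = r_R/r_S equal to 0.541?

3.46 mol/dm³

S_{R/S} = (k₁/k₂)·C_A ⇒ C_A = S·k₂/k₁.
= 0.541×0.348/0.0544 = 3.46 mol/dm³.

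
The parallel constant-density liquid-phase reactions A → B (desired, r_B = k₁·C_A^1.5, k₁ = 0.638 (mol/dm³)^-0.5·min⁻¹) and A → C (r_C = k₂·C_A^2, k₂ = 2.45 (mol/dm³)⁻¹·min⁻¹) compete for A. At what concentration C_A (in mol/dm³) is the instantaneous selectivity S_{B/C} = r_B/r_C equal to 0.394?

S_{B/C} = (k₁/k₂)·C_A^-0.5 ⇒ C_A = (S·k₂/k₁)^(-2).
= (0.394×2.45/0.638)^(-2) = (1.513)^(-2) = 0.437 mol/dm³.

0.437 mol/dm³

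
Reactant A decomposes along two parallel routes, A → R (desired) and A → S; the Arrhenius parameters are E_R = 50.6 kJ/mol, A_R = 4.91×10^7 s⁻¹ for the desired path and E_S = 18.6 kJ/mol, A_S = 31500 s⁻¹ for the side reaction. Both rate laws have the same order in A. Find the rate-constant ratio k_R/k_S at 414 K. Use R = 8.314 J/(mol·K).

k_R/k_S = (A_R/A_S)·exp[−(E_R−E_S)/(RT)] = (A_R/A_S)·exp[(E_S−E_R)/(RT)].
(E_S−E_R)/(RT) = (18.6−50.6)×10³/(8.314×414) = -32000/3442 = -9.297.
k_R/k_S = (4.91×10^7/31500)·exp(-9.297) = 1559 × 9.171×10^-5 = 0.143.
Since E_R > E_S, raising the temperature improves selectivity toward R.

0.143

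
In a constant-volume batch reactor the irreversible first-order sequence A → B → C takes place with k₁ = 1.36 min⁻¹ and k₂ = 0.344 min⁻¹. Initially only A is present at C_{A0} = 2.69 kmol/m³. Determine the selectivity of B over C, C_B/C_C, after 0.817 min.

Solving the coupled first-order balances gives C_B(t) = [k₁/(k₂−k₁)]·C_{A0}·(e^(−k₁t) − e^(−k₂t)).
e^(−k₁t) = e^(−1.36×0.817) = e^(−1.111) = 0.3292; e^(−k₂t) = e^(−0.2810) = 0.7550.
C_B = 1.36×2.69/(0.344−1.36) × (0.3292−0.7550) = (-3.601)×(-0.4258) = 1.533 kmol/m³.
C_A = C_{A0}e^(−k₁t) = 0.8855 kmol/m³, so C_C = C_{A0}−C_A−C_B = 0.2713 kmol/m³; C_B/C_C = 5.65.

5.65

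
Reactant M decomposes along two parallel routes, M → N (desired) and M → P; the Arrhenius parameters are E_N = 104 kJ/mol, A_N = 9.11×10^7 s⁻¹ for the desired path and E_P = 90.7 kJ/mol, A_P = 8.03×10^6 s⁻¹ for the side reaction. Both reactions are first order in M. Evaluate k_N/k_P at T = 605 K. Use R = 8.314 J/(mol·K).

0.806

With equal orders, S_{N/P} = k_N/k_P = (A_N/A_P)·exp[(E_P−E_N)/(RT)].
(E_P−E_N)/(RT) = (90.7−104)×10³/(8.314×605) = -13300/5030 = -2.644.
k_N/k_P = (9.11×10^7/8.03×10^6)·exp(-2.644) = 11.34 × 0.07107 = 0.806.
Since E_N > E_P, raising the temperature improves selectivity toward N.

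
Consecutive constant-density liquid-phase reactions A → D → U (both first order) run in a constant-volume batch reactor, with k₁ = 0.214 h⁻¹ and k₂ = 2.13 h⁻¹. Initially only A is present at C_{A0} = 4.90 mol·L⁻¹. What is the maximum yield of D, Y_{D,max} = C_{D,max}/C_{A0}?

At the optimum, C_{D,max}/C_{A0} = (k₁/k₂)^[k₂/(k₂−k₁)].
= (0.214/2.13)^(2.13/(2.13−0.214)) = (0.1005)^(1.112) = 0.07773.

0.0777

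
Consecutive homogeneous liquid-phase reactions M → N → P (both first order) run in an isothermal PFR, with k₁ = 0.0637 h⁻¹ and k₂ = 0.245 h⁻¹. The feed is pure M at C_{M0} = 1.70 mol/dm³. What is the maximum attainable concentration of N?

0.275 mol/dm³

Evaluating C_N at τ_opt = ln(k₂/k₁)/(k₂−k₁) gives C_{N,max}/C_{M0} = (k₁/k₂)^[k₂/(k₂−k₁)].
= (0.0637/0.245)^(0.245/(0.245−0.0637)) = (0.2600)^(1.351) = 0.1620.
C_{N,max} = 0.1620×1.70 = 0.275 mol/dm³.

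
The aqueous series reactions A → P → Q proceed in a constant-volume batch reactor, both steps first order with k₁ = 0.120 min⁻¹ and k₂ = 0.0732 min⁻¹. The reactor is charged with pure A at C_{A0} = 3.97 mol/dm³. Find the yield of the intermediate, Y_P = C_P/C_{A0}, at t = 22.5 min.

0.322

For first-order series with pure A initially, C_P(t) = k₁C_{A0}/(k₂−k₁)·(e^(−k₁t) − e^(−k₂t)).
e^(−k₁t) = e^(−0.120×22.5) = e^(−2.700) = 0.06721; e^(−k₂t) = e^(−1.647) = 0.1926.
C_P = 0.120×3.97/(0.0732−0.120) × (0.06721−0.1926) = (-10.18)×(-0.1254) = 1.277 mol/dm³.
Y_P = C_P/C_{A0} = 1.277/3.97 = 0.322.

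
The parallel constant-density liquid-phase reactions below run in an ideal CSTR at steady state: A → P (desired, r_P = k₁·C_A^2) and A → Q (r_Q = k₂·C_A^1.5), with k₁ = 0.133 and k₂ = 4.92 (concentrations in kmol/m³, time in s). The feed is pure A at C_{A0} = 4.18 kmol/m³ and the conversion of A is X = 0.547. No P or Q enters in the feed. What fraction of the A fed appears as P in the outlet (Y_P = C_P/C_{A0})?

0.0196

Exit C_A = C_{A0}(1−X) = 4.18×0.453 = 1.894 kmol/m³.
A CSTR operates uniformly at the exit composition, giving r_P = 0.4769 and r_Q = 12.82 (each k·C_A^n at C_A = 1.894).
Fraction of consumed A going to P: r_P/(r_P+r_Q) = 0.03586.
C_P = 0.03586·C_{A0}·X = 0.03586×4.18×0.547 = 0.0820 kmol/m³; Y_P = C_P/C_{A0} = 0.0196.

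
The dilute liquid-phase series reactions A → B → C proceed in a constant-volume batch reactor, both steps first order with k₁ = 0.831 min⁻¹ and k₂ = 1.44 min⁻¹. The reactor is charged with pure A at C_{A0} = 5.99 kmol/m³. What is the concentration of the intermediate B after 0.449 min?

1.35 kmol/m³

Solving the coupled first-order balances gives C_B(t) = [k₁/(k₂−k₁)]·C_{A0}·(e^(−k₁t) − e^(−k₂t)).
e^(−k₁t) = e^(−0.831×0.449) = e^(−0.3731) = 0.6886; e^(−k₂t) = e^(−0.6466) = 0.5238.
C_B = 0.831×5.99/(1.44−0.831) × (0.6886−0.5238) = 8.174×0.1647 = 1.346 kmol/m³.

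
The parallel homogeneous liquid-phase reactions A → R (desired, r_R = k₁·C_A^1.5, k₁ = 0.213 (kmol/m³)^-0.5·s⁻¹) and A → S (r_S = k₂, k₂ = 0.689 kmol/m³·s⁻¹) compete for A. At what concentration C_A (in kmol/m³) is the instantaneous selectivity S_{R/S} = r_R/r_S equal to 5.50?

S_{R/S} = (k₁/k₂)·C_A^1.5 ⇒ C_A = (S·k₂/k₁)^(1/1.5).
= (5.50×0.689/0.213)^(0.6667) = (17.79)^(0.6667) = 6.82 kmol/m³.

6.82 kmol/m³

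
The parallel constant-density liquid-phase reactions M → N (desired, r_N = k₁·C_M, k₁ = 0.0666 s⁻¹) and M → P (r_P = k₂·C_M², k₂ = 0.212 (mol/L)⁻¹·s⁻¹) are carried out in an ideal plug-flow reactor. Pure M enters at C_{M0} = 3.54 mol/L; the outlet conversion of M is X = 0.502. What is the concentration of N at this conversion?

0.194 mol/L

C_M = C_{M0}(1−X) = 1.763 mol/L.
Along a PFR/batch, dC_N/dC_M = −r_N/(r_N+r_P) = −k₁/(k₁+k₂·C_M).
Integrating from C_{M0} to C_M: C_N = (0.0666/0.212)·ln[(0.0666+0.212·3.54)/(0.0666+0.212·1.76)] = 0.3142·ln(0.8171/0.4403) = 0.1942 mol/L.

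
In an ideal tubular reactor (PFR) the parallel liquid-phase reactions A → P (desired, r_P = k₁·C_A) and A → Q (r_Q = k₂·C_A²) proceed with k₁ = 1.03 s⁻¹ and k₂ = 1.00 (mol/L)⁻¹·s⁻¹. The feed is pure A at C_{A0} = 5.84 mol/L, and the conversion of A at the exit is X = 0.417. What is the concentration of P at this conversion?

C_A = C_{A0}(1−X) = 3.405 mol/L.
Along a PFR/batch, dC_P/dC_A = −r_P/(r_P+r_Q) = −k₁/(k₁+k₂·C_A).
Integrating from C_{A0} to C_A: C_P = (1.03/1.00)·ln[(1.03+1.00·5.84)/(1.03+1.00·3.40)] = 1.030·ln(6.870/4.435) = 0.4508 mol/L.

0.451 mol/L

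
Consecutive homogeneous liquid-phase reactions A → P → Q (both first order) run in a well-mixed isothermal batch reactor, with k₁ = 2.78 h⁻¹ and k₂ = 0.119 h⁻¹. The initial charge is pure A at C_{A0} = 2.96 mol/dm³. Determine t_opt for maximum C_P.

1.18 h

For first-order series the maximum of C_P occurs at t_opt = ln(k₂/k₁)/(k₂−k₁).
= ln(0.119/2.78)/(0.119−2.78) = ln(0.04281)/-2.661 = -3.151/-2.661 = 1.18 h.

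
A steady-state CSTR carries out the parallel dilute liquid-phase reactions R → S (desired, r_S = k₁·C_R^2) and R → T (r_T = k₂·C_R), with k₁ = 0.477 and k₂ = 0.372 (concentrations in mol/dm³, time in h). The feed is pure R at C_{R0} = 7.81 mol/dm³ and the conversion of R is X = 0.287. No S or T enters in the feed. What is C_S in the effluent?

1.97 mol/dm³

Exit C_R = C_{R0}(1−X) = 7.81×0.713 = 5.569 mol/dm³.
Rates in a CSTR are evaluated at the outlet concentration: r_S = 0.477×5.569^2 = 14.79, r_T = 0.372×5.569 = 2.071.
Fraction of consumed R going to S: r_S/(r_S+r_T) = 0.8772.
C_S = 0.8772·C_{R0}·X = 0.8772×7.81×0.287 = 1.97 mol/dm³.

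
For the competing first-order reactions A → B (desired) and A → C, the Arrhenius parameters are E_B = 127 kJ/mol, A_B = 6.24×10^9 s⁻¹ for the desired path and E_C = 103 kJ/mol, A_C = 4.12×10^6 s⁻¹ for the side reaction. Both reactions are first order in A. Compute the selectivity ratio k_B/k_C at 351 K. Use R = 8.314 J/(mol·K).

Since both paths have the same order in A, the concentration cancels and S_{B/C} = k_B/k_C = (A_B/A_C)·exp[(E_C−E_B)/(RT)].
(E_C−E_B)/(RT) = (103−127)×10³/(8.314×351) = -24000/2918 = -8.224.
k_B/k_C = (6.24×10^9/4.12×10^6)·exp(-8.224) = 1515 × 2.681×10^-4 = 0.406.

0.406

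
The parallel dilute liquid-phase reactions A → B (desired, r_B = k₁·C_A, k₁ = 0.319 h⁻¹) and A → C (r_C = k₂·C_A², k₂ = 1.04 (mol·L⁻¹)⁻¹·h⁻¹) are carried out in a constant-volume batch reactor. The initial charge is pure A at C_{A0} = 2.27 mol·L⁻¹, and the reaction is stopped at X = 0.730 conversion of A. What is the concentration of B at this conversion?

C_A = C_{A0}(1−X) = 0.6129 mol·L⁻¹.
Along a PFR/batch, dC_B/dC_A = −r_B/(r_B+r_C) = −k₁/(k₁+k₂·C_A).
Integrating from C_{A0} to C_A: C_B = (0.319/1.04)·ln[(0.319+1.04·2.27)/(0.319+1.04·0.613)] = 0.3067·ln(2.680/0.9564) = 0.3160 mol·L⁻¹.

0.316 mol·L⁻¹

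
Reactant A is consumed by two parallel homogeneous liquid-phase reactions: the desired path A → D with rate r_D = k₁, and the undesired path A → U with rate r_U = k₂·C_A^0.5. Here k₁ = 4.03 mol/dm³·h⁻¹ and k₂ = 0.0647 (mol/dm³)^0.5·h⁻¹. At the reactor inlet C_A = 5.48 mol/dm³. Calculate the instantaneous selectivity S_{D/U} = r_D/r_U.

26.6

S_{D/U} = r_D/r_U = (k₁)/(k₂·C_A^0.5) = (k₁/k₂)·C_A^-0.5.
= (4.03) / (0.0647×5.480^0.5) = 4.030/0.1515 = 26.6.
The undesired path is higher order in A, so low C_A (CSTR or dilute feed) favours D.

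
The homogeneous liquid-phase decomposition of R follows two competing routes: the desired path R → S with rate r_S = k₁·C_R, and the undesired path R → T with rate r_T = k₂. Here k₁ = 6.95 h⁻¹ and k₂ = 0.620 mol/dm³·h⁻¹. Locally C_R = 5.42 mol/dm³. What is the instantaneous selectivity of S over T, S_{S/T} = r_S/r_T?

S_{S/T} = r_S/r_T = (k₁·C_R)/(k₂) = (k₁/k₂)·C_R.
= (6.95×5.420) / (0.620) = 37.67/0.6200 = 60.8.
Since the desired path is higher order in R, keeping C_R high (PFR or concentrated feed) favours S.

60.8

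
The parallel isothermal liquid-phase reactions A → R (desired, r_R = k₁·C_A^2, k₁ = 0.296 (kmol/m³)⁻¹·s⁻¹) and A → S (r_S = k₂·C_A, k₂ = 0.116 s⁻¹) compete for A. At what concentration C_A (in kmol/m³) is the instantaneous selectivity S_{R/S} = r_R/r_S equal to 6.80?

2.66 kmol/m³

S_{R/S} = (k₁/k₂)·C_A ⇒ C_A = S·k₂/k₁.
= 6.80×0.116/0.296 = 2.66 kmol/m³.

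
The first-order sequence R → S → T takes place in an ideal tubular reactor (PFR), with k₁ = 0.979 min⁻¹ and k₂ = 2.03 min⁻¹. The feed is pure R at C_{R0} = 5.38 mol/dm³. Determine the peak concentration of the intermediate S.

Evaluating C_S at τ_opt = ln(k₂/k₁)/(k₂−k₁) gives C_{S,max}/C_{R0} = (k₁/k₂)^[k₂/(k₂−k₁)].
= (0.979/2.03)^(2.03/(2.03−0.979)) = (0.4823)^(1.931) = 0.2445.
C_{S,max} = 0.2445×5.38 = 1.32 mol/dm³.

1.32 mol/dm³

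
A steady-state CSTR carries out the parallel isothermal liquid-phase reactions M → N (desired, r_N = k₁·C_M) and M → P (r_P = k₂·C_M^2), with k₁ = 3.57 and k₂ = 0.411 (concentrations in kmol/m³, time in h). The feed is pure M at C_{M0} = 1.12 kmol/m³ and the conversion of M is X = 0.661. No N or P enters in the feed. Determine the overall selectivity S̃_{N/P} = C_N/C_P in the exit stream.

Exit C_M = C_{M0}(1−X) = 1.12×0.339 = 0.3797 kmol/m³.
In a CSTR the entire volume is at exit conditions, so r_N = 3.57×0.3797 = 1.355 and r_P = 0.411×0.3797^2 = 0.05925.
Overall selectivity = C_N/C_P = r_Nτ/(r_Pτ) = r_N/r_P = 22.9.

22.9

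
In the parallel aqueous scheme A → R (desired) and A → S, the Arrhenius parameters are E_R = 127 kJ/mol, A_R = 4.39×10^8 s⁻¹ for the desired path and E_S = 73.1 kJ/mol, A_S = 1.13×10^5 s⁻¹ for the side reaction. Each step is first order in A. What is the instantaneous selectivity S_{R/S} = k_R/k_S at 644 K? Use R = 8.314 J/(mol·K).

k_R/k_S = (A_R/A_S)·exp[−(E_R−E_S)/(RT)] = (A_R/A_S)·exp[(E_S−E_R)/(RT)].
(E_S−E_R)/(RT) = (73.1−127)×10³/(8.314×644) = -53900/5354 = -10.07.
k_R/k_S = (4.39×10^8/1.13×10^5)·exp(-10.07) = 3885 × 4.246×10^-5 = 0.165.

0.165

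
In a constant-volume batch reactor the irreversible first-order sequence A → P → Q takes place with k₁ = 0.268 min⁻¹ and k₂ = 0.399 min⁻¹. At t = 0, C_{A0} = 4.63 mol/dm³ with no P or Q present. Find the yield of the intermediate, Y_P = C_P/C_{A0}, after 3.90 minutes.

0.288

Solving the coupled first-order balances gives C_P(t) = [k₁/(k₂−k₁)]·C_{A0}·(e^(−k₁t) − e^(−k₂t)).
e^(−k₁t) = e^(−0.268×3.90) = e^(−1.045) = 0.3516; e^(−k₂t) = e^(−1.556) = 0.2110.
C_P = 0.268×4.63/(0.399−0.268) × (0.3516−0.2110) = 9.472×0.1407 = 1.332 mol/dm³.
Y_P = C_P/C_{A0} = 1.332/4.63 = 0.288.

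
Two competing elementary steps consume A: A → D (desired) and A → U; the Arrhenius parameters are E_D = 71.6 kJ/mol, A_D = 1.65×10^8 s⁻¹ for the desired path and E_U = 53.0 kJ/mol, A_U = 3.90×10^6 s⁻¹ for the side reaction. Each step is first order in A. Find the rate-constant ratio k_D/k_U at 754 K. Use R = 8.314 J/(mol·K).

k_D/k_U = (A_D/A_U)·exp[−(E_D−E_U)/(RT)] = (A_D/A_U)·exp[(E_U−E_D)/(RT)].
(E_U−E_D)/(RT) = (53.0−71.6)×10³/(8.314×754) = -18600/6269 = -2.967.
k_D/k_U = (1.65×10^8/3.90×10^6)·exp(-2.967) = 42.31 × 0.05145 = 2.18.
Since E_D > E_U, raising the temperature improves selectivity toward D.

2.18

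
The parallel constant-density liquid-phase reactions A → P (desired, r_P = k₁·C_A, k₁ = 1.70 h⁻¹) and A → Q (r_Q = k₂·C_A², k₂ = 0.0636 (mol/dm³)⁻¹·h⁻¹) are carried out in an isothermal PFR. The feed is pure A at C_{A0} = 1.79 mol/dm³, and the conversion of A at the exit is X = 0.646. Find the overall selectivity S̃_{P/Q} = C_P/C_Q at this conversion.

C_A = C_{A0}(1−X) = 0.6337 mol/dm³.
Along a PFR/batch, dC_P/dC_A = −r_P/(r_P+r_Q) = −k₁/(k₁+k₂·C_A).
Integrating from C_{A0} to C_A: C_P = (1.70/0.0636)·ln[(1.70+0.0636·1.79)/(1.70+0.0636·0.634)] = 26.73·ln(1.814/1.740) = 1.106 mol/dm³.
C_Q = (C_{A0}−C_A)−C_P = 0.04999 mol/dm³; S̃_{P/Q} = 1.106/0.04999 = 22.1.

22.1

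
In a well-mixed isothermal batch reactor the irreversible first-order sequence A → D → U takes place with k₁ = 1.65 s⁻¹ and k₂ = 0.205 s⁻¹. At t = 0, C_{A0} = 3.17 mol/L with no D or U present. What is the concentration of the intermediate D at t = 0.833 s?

Solving the coupled first-order balances gives C_D(t) = [k₁/(k₂−k₁)]·C_{A0}·(e^(−k₁t) − e^(−k₂t)).
e^(−k₁t) = e^(−1.65×0.833) = e^(−1.374) = 0.2530; e^(−k₂t) = e^(−0.1708) = 0.8430.
C_D = 1.65×3.17/(0.205−1.65) × (0.2530−0.8430) = (-3.620)×(-0.5900) = 2.136 mol/L.

2.14 mol/L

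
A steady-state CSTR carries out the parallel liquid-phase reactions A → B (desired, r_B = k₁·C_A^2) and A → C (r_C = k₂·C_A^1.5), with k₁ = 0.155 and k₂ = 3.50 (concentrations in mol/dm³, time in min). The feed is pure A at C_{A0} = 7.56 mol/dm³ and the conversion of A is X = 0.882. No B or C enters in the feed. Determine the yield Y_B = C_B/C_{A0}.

Exit C_A = C_{A0}(1−X) = 7.56×0.118 = 0.8921 mol/dm³.
In a CSTR the entire volume is at exit conditions, so r_B = 0.155×0.8921^2 = 0.1234 and r_C = 3.50×0.8921^1.5 = 2.949.
Fraction of consumed A going to B: r_B/(r_B+r_C) = 0.04015.
C_B = 0.04015·C_{A0}·X = 0.04015×7.56×0.882 = 0.268 mol/dm³; Y_B = C_B/C_{A0} = 0.0354.

0.0354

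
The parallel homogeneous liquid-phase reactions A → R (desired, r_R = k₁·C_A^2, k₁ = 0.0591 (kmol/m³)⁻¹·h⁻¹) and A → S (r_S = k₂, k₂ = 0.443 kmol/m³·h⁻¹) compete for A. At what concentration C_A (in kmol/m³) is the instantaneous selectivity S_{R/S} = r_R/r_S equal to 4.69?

S_{R/S} = (k₁/k₂)·C_A^2 ⇒ C_A = (S·k₂/k₁)^(0.5).
= (4.69×0.443/0.0591)^(0.5) = (35.16)^(0.5) = 5.93 kmol/m³.

5.93 kmol/m³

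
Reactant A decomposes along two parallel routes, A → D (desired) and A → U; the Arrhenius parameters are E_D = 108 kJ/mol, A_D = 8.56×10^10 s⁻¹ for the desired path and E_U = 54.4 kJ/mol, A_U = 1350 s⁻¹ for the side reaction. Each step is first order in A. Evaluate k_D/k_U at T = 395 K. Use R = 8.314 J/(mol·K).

5.17

Since both paths have the same order in A, the concentration cancels and S_{D/U} = k_D/k_U = (A_D/A_U)·exp[(E_U−E_D)/(RT)].
(E_U−E_D)/(RT) = (54.4−108)×10³/(8.314×395) = -53600/3284 = -16.32.
k_D/k_U = (8.56×10^10/1350)·exp(-16.32) = 6.341×10^7 × 8.160×10^-8 = 5.17.
Since E_D > E_U, raising the temperature improves selectivity toward D.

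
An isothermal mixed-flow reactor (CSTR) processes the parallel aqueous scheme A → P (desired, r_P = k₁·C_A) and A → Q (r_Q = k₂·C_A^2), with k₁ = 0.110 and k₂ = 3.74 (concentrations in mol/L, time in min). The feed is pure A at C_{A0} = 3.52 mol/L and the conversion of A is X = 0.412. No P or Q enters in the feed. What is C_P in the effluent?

Exit C_A = C_{A0}(1−X) = 3.52×0.588 = 2.070 mol/L.
Rates in a CSTR are evaluated at the outlet concentration: r_P = 0.110×2.070 = 0.2277, r_Q = 3.74×2.070^2 = 16.02.
Fraction of consumed A going to P: r_P/(r_P+r_Q) = 0.01401.
C_P = 0.01401·C_{A0}·X = 0.01401×3.52×0.412 = 0.0203 mol/L.

0.0203 mol/L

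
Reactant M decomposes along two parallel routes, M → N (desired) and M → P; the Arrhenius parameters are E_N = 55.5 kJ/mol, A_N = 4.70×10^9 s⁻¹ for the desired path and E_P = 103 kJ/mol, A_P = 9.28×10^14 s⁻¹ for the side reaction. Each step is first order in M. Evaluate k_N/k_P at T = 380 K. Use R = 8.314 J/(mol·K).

With equal orders, S_{N/P} = k_N/k_P = (A_N/A_P)·exp[(E_P−E_N)/(RT)].
(E_P−E_N)/(RT) = (103−55.5)×10³/(8.314×380) = 47500/3159 = 15.03.
k_N/k_P = (4.70×10^9/9.28×10^14)·exp(15.03) = 5.065×10^-6 × 3.385×10^6 = 17.1.

17.1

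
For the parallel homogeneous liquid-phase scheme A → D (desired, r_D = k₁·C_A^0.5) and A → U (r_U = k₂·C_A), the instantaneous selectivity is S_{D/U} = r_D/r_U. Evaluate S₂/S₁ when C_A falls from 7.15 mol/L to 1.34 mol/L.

2.31

S_{D/U} = (k₁/k₂)·C_A^-0.5, so S₂/S₁ = (C_{A,2}/C_{A,1})^-0.5.
= (1.34/7.15)^(-0.5) = (0.1874)^(-0.5) = 2.31.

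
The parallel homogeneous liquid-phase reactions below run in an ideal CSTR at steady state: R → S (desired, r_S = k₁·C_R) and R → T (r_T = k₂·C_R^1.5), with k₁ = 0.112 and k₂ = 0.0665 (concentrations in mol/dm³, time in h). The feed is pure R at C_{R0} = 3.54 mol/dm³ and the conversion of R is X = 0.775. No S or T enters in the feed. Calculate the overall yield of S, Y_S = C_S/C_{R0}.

0.507

Exit C_R = C_{R0}(1−X) = 3.54×0.225 = 0.7965 mol/dm³.
A CSTR operates uniformly at the exit composition, giving r_S = 0.08921 and r_T = 0.04727 (each k·C_R^n at C_R = 0.7965).
Fraction of consumed R going to S: r_S/(r_S+r_T) = 0.6536.
C_S = 0.6536·C_{R0}·X = 0.6536×3.54×0.775 = 1.79 mol/dm³; Y_S = C_S/C_{R0} = 0.507.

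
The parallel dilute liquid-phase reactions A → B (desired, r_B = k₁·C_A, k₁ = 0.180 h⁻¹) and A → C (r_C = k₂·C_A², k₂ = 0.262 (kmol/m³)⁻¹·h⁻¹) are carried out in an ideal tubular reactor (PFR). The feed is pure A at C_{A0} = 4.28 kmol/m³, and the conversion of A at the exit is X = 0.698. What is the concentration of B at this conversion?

C_A = C_{A0}(1−X) = 1.293 kmol/m³.
Along a PFR/batch, dC_B/dC_A = −r_B/(r_B+r_C) = −k₁/(k₁+k₂·C_A).
Integrating from C_{A0} to C_A: C_B = (0.180/0.262)·ln[(0.180+0.262·4.28)/(0.180+0.262·1.29)] = 0.6870·ln(1.301/0.5187) = 0.6320 kmol/m³.

0.632 kmol/m³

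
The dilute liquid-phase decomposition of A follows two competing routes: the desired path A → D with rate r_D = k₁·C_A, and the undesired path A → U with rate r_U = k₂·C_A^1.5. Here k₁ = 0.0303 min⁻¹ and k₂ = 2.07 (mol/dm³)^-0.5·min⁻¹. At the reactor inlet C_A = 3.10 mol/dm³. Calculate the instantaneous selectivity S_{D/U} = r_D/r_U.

0.00831

S_{D/U} = r_D/r_U = (k₁·C_A)/(k₂·C_A^1.5) = (k₁/k₂)·C_A^-0.5.
= (0.0303×3.100) / (2.07×3.100^1.5) = 0.09393/11.30 = 0.00831.
The undesired path is higher order in A, so low C_A (CSTR or dilute feed) favours D.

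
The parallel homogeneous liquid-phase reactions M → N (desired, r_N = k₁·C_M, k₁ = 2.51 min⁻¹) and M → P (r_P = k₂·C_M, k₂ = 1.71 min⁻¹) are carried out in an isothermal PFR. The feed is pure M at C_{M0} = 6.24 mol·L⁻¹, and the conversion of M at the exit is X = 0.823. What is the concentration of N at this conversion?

C_M = C_{M0}(1−X) = 1.104 mol·L⁻¹.
Both paths are first order in M, so the instantaneous fraction to N is constant: dC_N/d(−C_M) = k₁/(k₁+k₂) = 0.5948.
C_N = 0.5948·(C_{M0}−C_M) = 0.5948×5.136 = 3.05 mol·L⁻¹.

3.05 mol·L⁻¹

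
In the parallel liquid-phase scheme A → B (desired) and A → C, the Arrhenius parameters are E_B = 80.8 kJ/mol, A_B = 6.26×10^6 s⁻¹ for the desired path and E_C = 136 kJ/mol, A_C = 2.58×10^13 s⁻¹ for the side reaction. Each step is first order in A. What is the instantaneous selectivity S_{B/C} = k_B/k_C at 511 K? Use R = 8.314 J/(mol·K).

With equal orders, S_{B/C} = k_B/k_C = (A_B/A_C)·exp[(E_C−E_B)/(RT)].
(E_C−E_B)/(RT) = (136−80.8)×10³/(8.314×511) = 55200/4248 = 12.99.
k_B/k_C = (6.26×10^6/2.58×10^13)·exp(12.99) = 2.426×10^-7 × 4.393×10^5 = 0.107.

0.107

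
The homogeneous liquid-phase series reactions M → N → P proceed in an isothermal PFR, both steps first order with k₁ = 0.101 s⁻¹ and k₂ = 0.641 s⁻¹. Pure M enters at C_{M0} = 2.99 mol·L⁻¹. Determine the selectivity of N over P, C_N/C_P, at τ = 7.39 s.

Solving the coupled first-order balances gives C_N(τ) = [k₁/(k₂−k₁)]·C_{M0}·(e^(−k₁τ) − e^(−k₂τ)).
e^(−k₁τ) = e^(−0.101×7.39) = e^(−0.7464) = 0.4741; e^(−k₂τ) = e^(−4.737) = 0.008765.
C_N = 0.101×2.99/(0.641−0.101) × (0.4741−0.008765) = 0.5592×0.4653 = 0.2602 mol·L⁻¹.
C_M = C_{M0}e^(−k₁τ) = 1.417 mol·L⁻¹, so C_P = C_{M0}−C_M−C_N = 1.312 mol·L⁻¹; C_N/C_P = 0.198.

0.198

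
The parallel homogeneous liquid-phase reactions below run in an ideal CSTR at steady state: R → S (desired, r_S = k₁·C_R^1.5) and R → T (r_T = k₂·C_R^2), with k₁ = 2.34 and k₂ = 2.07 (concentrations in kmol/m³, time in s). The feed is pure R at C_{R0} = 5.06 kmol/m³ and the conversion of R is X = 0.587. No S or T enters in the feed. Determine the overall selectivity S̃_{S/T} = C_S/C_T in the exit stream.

Exit C_R = C_{R0}(1−X) = 5.06×0.413 = 2.090 kmol/m³.
In a CSTR the entire volume is at exit conditions, so r_S = 2.34×2.090^1.5 = 7.069 and r_T = 2.07×2.090^2 = 9.040.
Overall selectivity = C_S/C_T = r_Sτ/(r_Tτ) = r_S/r_T = 0.782.

0.782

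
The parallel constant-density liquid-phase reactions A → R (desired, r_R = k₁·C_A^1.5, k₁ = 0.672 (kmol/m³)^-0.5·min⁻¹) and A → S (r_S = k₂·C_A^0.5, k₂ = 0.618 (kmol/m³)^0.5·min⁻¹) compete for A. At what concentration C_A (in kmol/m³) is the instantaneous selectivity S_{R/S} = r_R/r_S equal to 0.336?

S_{R/S} = (k₁/k₂)·C_A ⇒ C_A = S·k₂/k₁.
= 0.336×0.618/0.672 = 0.309 kmol/m³.

0.309 kmol/m³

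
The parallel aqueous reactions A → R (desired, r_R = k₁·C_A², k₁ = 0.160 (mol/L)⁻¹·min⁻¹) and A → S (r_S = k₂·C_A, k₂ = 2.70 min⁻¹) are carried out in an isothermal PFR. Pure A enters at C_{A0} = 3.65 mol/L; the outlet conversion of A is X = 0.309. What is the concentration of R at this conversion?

C_A = C_{A0}(1−X) = 2.522 mol/L.
Along a PFR/batch, dC_S/dC_A = −r_S/(r_R+r_S) = −k₂/(k₂+k₁·C_A).
Integrating from C_{A0} to C_A: C_S = (2.70/0.160)·ln[(2.70+0.160·3.65)/(2.70+0.160·2.52)] = 16.88·ln(3.284/3.104) = 0.9537 mol/L.
Then C_R = (C_{A0}−C_A) − C_S = 1.128 − 0.9537 = 0.1741 mol/L.

0.174 mol/L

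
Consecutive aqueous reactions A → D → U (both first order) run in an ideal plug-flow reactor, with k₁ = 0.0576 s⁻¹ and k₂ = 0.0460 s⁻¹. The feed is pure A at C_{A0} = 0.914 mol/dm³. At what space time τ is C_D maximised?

19.4 s

Setting dC_D/dτ = 0 gives τ_opt = ln(k₂/k₁)/(k₂−k₁).
= ln(0.0460/0.0576)/(0.0460−0.0576) = ln(0.7986)/-0.01160 = -0.2249/-0.01160 = 19.4 s.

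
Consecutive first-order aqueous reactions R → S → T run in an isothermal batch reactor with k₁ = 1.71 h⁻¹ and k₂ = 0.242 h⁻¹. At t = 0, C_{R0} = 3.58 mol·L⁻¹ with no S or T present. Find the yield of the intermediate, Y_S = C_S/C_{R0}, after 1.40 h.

For first-order series with pure R initially, C_S(t) = k₁C_{R0}/(k₂−k₁)·(e^(−k₁t) − e^(−k₂t)).
e^(−k₁t) = e^(−1.71×1.40) = e^(−2.394) = 0.09126; e^(−k₂t) = e^(−0.3388) = 0.7126.
C_S = 1.71×3.58/(0.242−1.71) × (0.09126−0.7126) = (-4.170)×(-0.6214) = 2.591 mol·L⁻¹.
Y_S = C_S/C_{R0} = 2.591/3.58 = 0.724.

0.724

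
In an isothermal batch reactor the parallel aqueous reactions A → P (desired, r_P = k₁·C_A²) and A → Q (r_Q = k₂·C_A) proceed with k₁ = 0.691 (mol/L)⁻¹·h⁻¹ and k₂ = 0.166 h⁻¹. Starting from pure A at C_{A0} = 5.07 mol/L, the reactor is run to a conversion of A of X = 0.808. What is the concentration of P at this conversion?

3.74 mol/L

C_A = C_{A0}(1−X) = 0.9734 mol/L.
Along a PFR/batch, dC_Q/dC_A = −r_Q/(r_P+r_Q) = −k₂/(k₂+k₁·C_A).
Integrating from C_{A0} to C_A: C_Q = (0.166/0.691)·ln[(0.166+0.691·5.07)/(0.166+0.691·0.973)] = 0.2402·ln(3.669/0.8386) = 0.3546 mol/L.
Then C_P = (C_{A0}−C_A) − C_Q = 4.097 − 0.3546 = 3.742 mol/L.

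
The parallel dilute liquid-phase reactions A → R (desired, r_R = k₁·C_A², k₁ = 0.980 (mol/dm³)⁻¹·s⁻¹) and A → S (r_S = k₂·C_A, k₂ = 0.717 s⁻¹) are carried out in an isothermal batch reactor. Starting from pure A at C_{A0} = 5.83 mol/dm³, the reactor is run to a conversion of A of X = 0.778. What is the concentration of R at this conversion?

C_A = C_{A0}(1−X) = 1.294 mol/dm³.
Along a PFR/batch, dC_S/dC_A = −r_S/(r_R+r_S) = −k₂/(k₂+k₁·C_A).
Integrating from C_{A0} to C_A: C_S = (0.717/0.980)·ln[(0.717+0.980·5.83)/(0.717+0.980·1.29)] = 0.7316·ln(6.430/1.985) = 0.8598 mol/dm³.
Then C_R = (C_{A0}−C_A) − C_S = 4.536 − 0.8598 = 3.676 mol/dm³.

3.68 mol/dm³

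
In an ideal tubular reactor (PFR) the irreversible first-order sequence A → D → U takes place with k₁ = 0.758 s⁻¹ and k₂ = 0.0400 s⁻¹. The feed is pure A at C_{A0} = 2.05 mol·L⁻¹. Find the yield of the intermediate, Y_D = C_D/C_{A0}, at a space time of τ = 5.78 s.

For first-order series with pure A initially, C_D(τ) = k₁C_{A0}/(k₂−k₁)·(e^(−k₁τ) − e^(−k₂τ)).
e^(−k₁τ) = e^(−0.758×5.78) = e^(−4.381) = 0.01251; e^(−k₂τ) = e^(−0.2312) = 0.7936.
C_D = 0.758×2.05/(0.0400−0.758) × (0.01251−0.7936) = (-2.164)×(-0.7811) = 1.690 mol·L⁻¹.
Y_D = C_D/C_{A0} = 1.690/2.05 = 0.825.

0.825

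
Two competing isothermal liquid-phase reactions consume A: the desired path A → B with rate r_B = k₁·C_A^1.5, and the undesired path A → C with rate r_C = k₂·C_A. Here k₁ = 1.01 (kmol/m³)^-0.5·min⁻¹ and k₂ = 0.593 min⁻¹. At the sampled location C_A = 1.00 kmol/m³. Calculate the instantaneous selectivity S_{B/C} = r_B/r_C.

1.70

S_{B/C} = r_B/r_C = (k₁·C_A^1.5)/(k₂·C_A) = (k₁/k₂)·C_A^0.5.
= (1.01×1.000^1.5) / (0.593×1.000) = 1.010/0.5930 = 1.70.
Since the desired path is higher order in A, keeping C_A high (PFR or concentrated feed) favours B.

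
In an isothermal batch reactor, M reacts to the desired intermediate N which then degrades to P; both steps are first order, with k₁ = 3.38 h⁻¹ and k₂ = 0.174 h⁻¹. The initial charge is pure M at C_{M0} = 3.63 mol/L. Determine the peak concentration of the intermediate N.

3.09 mol/L

At the optimum, C_{N,max}/C_{M0} = (k₁/k₂)^[k₂/(k₂−k₁)].
= (3.38/0.174)^(0.174/(0.174−3.38)) = (19.43)^(-0.05427) = 0.8513.
C_{N,max} = 0.8513×3.63 = 3.09 mol/L.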